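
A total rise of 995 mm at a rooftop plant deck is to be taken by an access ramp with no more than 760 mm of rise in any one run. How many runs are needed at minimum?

995 / 760 = 1.309 → round up to 2 ramp runs.

2 runs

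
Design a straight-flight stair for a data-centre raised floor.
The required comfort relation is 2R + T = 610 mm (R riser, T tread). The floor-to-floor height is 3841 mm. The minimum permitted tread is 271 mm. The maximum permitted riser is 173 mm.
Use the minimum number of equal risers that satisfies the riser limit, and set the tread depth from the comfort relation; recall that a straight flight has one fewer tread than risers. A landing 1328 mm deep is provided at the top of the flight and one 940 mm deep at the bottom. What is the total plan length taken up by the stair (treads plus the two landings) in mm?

At most 173 each: 3841/173 = 22.20, giving 23 risers.
Riser R = 3841 / 23 = 167 mm, within the 173 mm limit.
T = 610 − 2·167 = 276 mm, which satisfies the 271 mm minimum.
Going = (23 − 1) × 276 = 6072 mm.
Add landings: 6072 + 1328 + 940 = 8340 mm.

8340 mm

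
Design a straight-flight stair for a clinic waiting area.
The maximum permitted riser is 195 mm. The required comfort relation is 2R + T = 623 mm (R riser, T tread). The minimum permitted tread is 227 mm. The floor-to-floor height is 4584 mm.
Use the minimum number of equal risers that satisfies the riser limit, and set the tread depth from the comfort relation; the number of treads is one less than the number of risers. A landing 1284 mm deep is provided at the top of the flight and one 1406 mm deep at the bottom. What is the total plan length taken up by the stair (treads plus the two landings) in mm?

4584 / 195 = 23.508 → round up to 24 risers.
Riser R = 4584 / 24 = 191 mm, within the 195 mm limit.
T = 623 − 2·191 = 241 mm, which satisfies the 227 mm minimum.
Going = (24 − 1) × 241 = 5543 mm.
Add landings: 5543 + 1284 + 1406 = 8233 mm.

8233 mm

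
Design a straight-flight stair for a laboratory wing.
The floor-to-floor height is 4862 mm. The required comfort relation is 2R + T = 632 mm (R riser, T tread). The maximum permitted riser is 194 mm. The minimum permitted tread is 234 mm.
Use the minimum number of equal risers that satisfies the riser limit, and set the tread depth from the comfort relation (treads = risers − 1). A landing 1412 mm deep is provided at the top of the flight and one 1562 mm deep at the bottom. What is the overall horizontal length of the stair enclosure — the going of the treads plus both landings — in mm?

4862 / 194 = 25.06, so 26 risers are needed.
Riser R = 4862 / 26 = 187 mm, within the 194 mm limit.
Tread T = 632 − 2 × 187 = 258 mm (≥ 234 mm).
26 risers give 25 treads; going = 25 × 258 = 6450 mm.
Add landings: 6450 + 1412 + 1562 = 9424 mm.

9424 mm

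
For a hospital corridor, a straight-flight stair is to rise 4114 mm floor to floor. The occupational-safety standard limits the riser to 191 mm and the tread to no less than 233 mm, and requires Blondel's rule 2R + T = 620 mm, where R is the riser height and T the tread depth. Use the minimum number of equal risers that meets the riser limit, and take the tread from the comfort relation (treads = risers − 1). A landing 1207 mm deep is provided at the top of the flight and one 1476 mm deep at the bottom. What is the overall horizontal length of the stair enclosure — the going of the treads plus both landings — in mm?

4114 / 191 = 21.539 → round up to 22 risers.
R = 4114 ÷ 22 = 187 mm.
T = 620 − 2·187 = 246 mm, which satisfies the 233 mm minimum.
Treads = 22 − 1 = 21; going = 21 × 246 = 5166 mm.
Enclosure = 5166 + 1207 + 1476 = 7849 mm.

7849 mm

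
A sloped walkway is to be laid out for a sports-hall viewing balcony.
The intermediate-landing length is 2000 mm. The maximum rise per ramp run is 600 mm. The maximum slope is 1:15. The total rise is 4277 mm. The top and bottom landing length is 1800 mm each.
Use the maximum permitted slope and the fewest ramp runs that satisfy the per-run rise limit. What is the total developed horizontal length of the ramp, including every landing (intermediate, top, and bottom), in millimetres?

81755 mm

At most 600 each: 4277/600 = 7.13, giving 8 ramp runs. That means 7 intermediate landings.
Horizontal run for 4277 mm of rise at 1:15 is 4277 × 15 = 64155 mm.
Intermediate landings: 7 × 2000 = 14000 mm.
Top and bottom landings: 2 × 1800 = 3600 mm.
Total = 64155 + 14000 + 3600 = 81755 mm.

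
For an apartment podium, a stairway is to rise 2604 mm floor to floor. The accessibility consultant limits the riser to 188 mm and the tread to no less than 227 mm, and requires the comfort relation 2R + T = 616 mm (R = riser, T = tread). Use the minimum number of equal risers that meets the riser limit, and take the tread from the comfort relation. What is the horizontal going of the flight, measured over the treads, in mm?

3172 mm

2604 / 188 = 13.851 → round up to 14 risers.
Riser R = 2604 / 14 = 186 mm, within the 188 mm limit.
From 2R + T = 616: T = 616 − 372 = 244 mm.
14 risers give 13 treads; going = 13 × 244 = 3172 mm.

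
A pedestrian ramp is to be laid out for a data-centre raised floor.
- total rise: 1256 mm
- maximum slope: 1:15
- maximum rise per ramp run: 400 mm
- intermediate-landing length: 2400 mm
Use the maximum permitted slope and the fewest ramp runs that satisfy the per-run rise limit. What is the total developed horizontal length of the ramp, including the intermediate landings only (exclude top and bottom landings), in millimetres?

26040 mm

⌈1256/400⌉ = 4 ramp runs. That means 3 intermediate landings.
Ramp run (horizontal) at 1:15: 1256 × 15 = 18840 mm.
Intermediate landings: 3 × 2400 = 7200 mm.
Total developed length = 18840 + 7200 = 26040 mm.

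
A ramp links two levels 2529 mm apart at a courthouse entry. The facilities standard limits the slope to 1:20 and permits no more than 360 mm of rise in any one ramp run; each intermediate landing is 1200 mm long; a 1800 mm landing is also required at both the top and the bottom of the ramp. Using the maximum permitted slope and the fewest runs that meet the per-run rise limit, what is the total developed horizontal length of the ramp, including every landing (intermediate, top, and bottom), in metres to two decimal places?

2529 / 360 = 7.03, so 8 ramp runs are needed. That means 7 intermediate landings.
Horizontal run for 2529 mm of rise at 1:20 is 2529 × 20 = 50580 mm.
Intermediate landings: 7 × 1200 = 8400 mm.
Top and bottom landings: 2 × 1800 = 3600 mm.
Total = 50580 + 8400 + 3600 = 62580 mm.
= 62.58 m.

62.58 m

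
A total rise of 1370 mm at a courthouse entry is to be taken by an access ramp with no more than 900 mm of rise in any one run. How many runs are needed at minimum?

2 runs

At most 900 each: 1370/900 = 1.52, giving 2 ramp runs.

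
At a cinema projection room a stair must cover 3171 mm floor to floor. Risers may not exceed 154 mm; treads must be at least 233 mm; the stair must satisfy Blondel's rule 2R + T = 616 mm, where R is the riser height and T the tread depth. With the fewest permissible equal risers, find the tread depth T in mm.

314 mm

3171 / 154 = 20.59, so 21 risers are needed.
Each riser is 3171/21 = 151 mm (≤ 154 mm).
Tread T = 616 − 2 × 151 = 314 mm (≥ 233 mm).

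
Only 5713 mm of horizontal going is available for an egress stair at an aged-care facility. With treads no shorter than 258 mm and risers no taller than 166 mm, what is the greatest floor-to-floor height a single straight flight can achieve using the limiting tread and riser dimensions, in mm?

Treads that fit: ⌊5713 / 258⌋ = 22.
Risers = treads + 1 = 23.
Maximum height = 23 × 166 = 3818 mm.

3818 mm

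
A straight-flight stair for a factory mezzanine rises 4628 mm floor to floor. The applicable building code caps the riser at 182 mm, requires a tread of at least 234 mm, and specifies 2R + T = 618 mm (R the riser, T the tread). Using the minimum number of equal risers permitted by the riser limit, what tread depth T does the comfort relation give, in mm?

4628 / 182 = 25.43, so 26 risers are needed.
Each riser is 4628/26 = 178 mm (≤ 182 mm).
T = 618 − 2·178 = 262 mm, which satisfies the 234 mm minimum.

262 mm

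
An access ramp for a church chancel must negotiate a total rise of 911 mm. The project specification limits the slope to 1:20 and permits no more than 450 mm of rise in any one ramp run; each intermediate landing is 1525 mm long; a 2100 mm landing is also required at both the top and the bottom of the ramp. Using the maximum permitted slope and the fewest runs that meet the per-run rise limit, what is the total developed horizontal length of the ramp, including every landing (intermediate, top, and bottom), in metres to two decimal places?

25.47 m

911 / 450 = 2.024 → round up to 3 ramp runs. That means 2 intermediate landings.
Ramp run (horizontal) at 1:20: 911 × 20 = 18220 mm.
Intermediate landings: 2 × 1525 = 3050 mm.
Top and bottom landings: 2 × 2100 = 4200 mm.
Total = 18220 + 3050 + 4200 = 25470 mm.
= 25.47 m.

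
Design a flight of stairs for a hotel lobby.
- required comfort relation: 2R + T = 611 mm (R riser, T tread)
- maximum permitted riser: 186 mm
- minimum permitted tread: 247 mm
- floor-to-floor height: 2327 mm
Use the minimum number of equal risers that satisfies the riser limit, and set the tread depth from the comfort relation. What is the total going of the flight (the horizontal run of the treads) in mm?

2327 / 186 = 12.51, so 13 risers are needed.
R = 2327 ÷ 13 = 179 mm.
From 2R + T = 611: T = 611 − 358 = 253 mm.
13 risers give 12 treads; going = 12 × 253 = 3036 mm.

3036 mm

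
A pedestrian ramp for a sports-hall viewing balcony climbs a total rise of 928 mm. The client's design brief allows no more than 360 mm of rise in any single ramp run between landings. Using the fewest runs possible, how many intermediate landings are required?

2 intermediate landings

⌈928/360⌉ = 3 ramp runs.
3 runs are separated by 2 intermediate landings.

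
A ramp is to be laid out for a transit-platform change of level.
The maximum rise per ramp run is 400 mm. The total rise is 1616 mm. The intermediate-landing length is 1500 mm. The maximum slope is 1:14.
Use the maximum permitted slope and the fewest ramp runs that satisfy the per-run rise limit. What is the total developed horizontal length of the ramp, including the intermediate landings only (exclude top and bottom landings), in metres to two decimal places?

28.62 m

At most 400 each: 1616/400 = 4.04, giving 5 ramp runs. That means 4 intermediate landings.
Ramp run (horizontal) at 1:14: 1616 × 14 = 22624 mm.
Intermediate landings: 4 × 1500 = 6000 mm.
Total developed length = 22624 + 6000 = 28624 mm.
= 28.62 m.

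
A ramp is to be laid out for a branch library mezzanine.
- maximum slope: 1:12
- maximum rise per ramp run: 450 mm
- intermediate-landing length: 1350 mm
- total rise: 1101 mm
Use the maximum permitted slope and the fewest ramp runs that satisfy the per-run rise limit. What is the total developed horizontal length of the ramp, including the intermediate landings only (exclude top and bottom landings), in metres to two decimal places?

15.91 m

1101 / 450 = 2.45, so 3 ramp runs are needed. That means 2 intermediate landings.
Ramp run (horizontal) at 1:12: 1101 × 12 = 13212 mm.
2 intermediate landings contribute 2 × 1350 = 2700 mm.
Total developed length = 13212 + 2700 = 15912 mm.
= 15.91 m.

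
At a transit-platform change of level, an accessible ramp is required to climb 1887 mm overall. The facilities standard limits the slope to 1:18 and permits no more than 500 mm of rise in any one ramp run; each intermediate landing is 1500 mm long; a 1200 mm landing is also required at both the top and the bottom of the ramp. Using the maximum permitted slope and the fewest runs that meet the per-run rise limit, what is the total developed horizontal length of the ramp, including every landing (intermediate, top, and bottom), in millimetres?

40866 mm

1887 / 500 = 3.774 → round up to 4 ramp runs. That means 3 intermediate landings.
Horizontal run for 1887 mm of rise at 1:18 is 1887 × 18 = 33966 mm.
Intermediate landings: 3 × 1500 = 4500 mm.
Top and bottom landings: 2 × 1200 = 2400 mm.
Total = 33966 + 4500 + 2400 = 40866 mm.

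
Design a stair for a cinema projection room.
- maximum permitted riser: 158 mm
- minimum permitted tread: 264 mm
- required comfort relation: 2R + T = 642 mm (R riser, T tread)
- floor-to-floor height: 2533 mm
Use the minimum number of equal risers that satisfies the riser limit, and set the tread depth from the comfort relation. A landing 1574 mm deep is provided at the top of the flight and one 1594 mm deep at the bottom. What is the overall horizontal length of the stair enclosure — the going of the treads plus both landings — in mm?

8672 mm

At most 158 each: 2533/158 = 16.03, giving 17 risers.
Riser R = 2533 / 17 = 149 mm, within the 158 mm limit.
T = 642 − 2·149 = 344 mm, which satisfies the 264 mm minimum.
Going = (17 − 1) × 344 = 5504 mm.
Enclosure = 5504 + 1574 + 1594 = 8672 mm.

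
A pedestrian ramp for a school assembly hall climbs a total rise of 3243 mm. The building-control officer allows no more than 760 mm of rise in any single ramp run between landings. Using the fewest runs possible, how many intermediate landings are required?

4 intermediate landings

At most 760 each: 3243/760 = 4.27, giving 5 ramp runs.
5 runs are separated by 4 intermediate landings.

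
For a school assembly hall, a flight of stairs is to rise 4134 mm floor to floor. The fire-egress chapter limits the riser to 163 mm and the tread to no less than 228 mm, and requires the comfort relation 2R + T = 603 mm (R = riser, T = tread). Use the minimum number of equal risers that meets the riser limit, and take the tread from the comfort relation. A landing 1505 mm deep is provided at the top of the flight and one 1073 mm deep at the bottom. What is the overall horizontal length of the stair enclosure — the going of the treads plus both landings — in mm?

9703 mm

4134 / 163 = 25.36, so 26 risers are needed.
Riser R = 4134 / 26 = 159 mm, within the 163 mm limit.
From 2R + T = 603: T = 603 − 318 = 285 mm.
Treads = 26 − 1 = 25; going = 25 × 285 = 7125 mm.
Add landings: 7125 + 1505 + 1073 = 9703 mm.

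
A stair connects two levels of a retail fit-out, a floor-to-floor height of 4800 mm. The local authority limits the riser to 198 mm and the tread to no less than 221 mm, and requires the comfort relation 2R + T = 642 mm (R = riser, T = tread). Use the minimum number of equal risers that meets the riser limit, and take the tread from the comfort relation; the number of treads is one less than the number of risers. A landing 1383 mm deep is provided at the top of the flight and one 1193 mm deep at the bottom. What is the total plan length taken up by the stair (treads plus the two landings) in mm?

8768 mm

4800 / 198 = 24.242 → round up to 25 risers.
Each riser is 4800/25 = 192 mm (≤ 198 mm).
T = 642 − 2·192 = 258 mm, which satisfies the 221 mm minimum.
Treads = 25 − 1 = 24; going = 24 × 258 = 6192 mm.
Enclosure = 6192 + 1383 + 1193 = 8768 mm.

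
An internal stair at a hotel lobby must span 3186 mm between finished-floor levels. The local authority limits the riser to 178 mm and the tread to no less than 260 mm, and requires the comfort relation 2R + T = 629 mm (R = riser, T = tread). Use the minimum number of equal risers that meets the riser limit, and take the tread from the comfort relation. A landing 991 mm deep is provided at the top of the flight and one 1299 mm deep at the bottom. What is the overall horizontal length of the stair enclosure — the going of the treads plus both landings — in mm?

6965 mm

3186 / 178 = 17.90, so 18 risers are needed.
Each riser is 3186/18 = 177 mm (≤ 178 mm).
From 2R + T = 629: T = 629 − 354 = 275 mm.
18 risers give 17 treads; going = 17 × 275 = 4675 mm.
Enclosure = 4675 + 991 + 1299 = 6965 mm.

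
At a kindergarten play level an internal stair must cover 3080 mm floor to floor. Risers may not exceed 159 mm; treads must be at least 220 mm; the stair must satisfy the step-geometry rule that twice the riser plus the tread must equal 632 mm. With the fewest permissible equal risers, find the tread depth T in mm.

324 mm

At most 159 each: 3080/159 = 19.37, giving 20 risers.
Each riser is 3080/20 = 154 mm (≤ 159 mm).
Tread T = 632 − 2 × 154 = 324 mm (≥ 220 mm).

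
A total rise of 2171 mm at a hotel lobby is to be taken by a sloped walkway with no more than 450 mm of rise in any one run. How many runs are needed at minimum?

5 runs

2171 / 450 = 4.82, so 5 ramp runs are needed.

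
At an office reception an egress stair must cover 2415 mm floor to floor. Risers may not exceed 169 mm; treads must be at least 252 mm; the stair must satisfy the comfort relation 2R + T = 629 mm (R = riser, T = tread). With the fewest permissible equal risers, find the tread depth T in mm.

2415 / 169 = 14.290 → round up to 15 risers.
R = 2415 ÷ 15 = 161 mm.
T = 629 − 2·161 = 307 mm, which satisfies the 252 mm minimum.

307 mm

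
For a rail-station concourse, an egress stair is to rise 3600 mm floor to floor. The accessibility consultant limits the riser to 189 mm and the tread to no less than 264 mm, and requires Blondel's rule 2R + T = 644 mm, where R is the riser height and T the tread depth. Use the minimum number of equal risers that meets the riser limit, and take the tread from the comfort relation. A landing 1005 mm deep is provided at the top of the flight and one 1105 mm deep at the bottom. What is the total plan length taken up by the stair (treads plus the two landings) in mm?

7506 mm

3600 / 189 = 19.048 → round up to 20 risers.
Riser R = 3600 / 20 = 180 mm, within the 189 mm limit.
T = 644 − 2·180 = 284 mm, which satisfies the 264 mm minimum.
Treads = 20 − 1 = 19; going = 19 × 284 = 5396 mm.
Enclosure = 5396 + 1005 + 1105 = 7506 mm.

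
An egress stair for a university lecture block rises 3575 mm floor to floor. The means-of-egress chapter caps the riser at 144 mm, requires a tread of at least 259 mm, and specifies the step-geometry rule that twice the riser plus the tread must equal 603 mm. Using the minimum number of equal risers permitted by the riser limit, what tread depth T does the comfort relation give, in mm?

At most 144 each: 3575/144 = 24.83, giving 25 risers.
R = 3575 ÷ 25 = 143 mm.
Tread T = 603 − 2 × 143 = 317 mm (≥ 259 mm).

317 mm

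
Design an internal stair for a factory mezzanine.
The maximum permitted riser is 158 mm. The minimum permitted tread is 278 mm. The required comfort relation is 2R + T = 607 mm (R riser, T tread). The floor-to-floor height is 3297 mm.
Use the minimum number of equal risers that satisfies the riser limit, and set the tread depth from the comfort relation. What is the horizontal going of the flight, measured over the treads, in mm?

5860 mm

3297 / 158 = 20.87, so 21 risers are needed.
Each riser is 3297/21 = 157 mm (≤ 158 mm).
From 2R + T = 607: T = 607 − 314 = 293 mm.
21 risers give 20 treads; going = 20 × 293 = 5860 mm.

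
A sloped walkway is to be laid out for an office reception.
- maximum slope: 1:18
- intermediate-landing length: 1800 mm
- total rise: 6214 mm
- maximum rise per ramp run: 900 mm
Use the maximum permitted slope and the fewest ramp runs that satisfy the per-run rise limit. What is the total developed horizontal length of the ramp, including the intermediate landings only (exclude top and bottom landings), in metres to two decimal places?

122.65 m

At most 900 each: 6214/900 = 6.90, giving 7 ramp runs. That means 6 intermediate landings.
Horizontal run for 6214 mm of rise at 1:18 is 6214 × 18 = 111852 mm.
Intermediate landings: 6 × 1800 = 10800 mm.
Total developed length = 111852 + 10800 = 122652 mm.
= 122.65 m.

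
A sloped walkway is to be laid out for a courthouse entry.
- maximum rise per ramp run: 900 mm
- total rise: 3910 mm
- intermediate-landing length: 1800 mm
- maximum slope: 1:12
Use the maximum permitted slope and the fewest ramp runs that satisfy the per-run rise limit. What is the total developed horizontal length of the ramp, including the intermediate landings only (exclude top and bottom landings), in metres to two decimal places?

3910 / 900 = 4.344 → round up to 5 ramp runs. That means 4 intermediate landings.
Horizontal run for 3910 mm of rise at 1:12 is 3910 × 12 = 46920 mm.
4 intermediate landings contribute 4 × 1800 = 7200 mm.
Developed length = 46920 + 7200 = 54120 mm.
= 54.12 m.

54.12 m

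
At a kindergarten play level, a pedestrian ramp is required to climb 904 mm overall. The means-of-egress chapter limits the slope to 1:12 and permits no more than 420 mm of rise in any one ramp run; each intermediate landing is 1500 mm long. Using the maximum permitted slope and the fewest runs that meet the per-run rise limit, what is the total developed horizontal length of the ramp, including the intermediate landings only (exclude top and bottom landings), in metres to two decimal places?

13.85 m

At most 420 each: 904/420 = 2.15, giving 3 ramp runs. That means 2 intermediate landings.
Ramp run (horizontal) at 1:12: 904 × 12 = 10848 mm.
2 intermediate landings contribute 2 × 1500 = 3000 mm.
Total developed length = 10848 + 3000 = 13848 mm.
= 13.85 m.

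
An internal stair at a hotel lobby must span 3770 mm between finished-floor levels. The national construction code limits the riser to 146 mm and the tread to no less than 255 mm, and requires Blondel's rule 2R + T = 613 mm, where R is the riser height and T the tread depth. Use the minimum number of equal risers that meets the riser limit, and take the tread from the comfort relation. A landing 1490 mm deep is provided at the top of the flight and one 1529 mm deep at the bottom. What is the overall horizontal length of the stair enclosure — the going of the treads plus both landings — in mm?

3770 / 146 = 25.822 → round up to 26 risers.
Riser R = 3770 / 26 = 145 mm, within the 146 mm limit.
Tread T = 613 − 2 × 145 = 323 mm (≥ 255 mm).
Going = (26 − 1) × 323 = 8075 mm.
Enclosure = 8075 + 1490 + 1529 = 11094 mm.

11094 mm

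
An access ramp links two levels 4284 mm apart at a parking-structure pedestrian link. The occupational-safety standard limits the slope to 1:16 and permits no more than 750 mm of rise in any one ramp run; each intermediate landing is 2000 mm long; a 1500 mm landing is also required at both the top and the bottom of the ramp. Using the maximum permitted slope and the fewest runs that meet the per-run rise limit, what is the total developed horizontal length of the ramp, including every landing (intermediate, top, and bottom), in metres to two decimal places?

4284 / 750 = 5.71, so 6 ramp runs are needed. That means 5 intermediate landings.
Horizontal run for 4284 mm of rise at 1:16 is 4284 × 16 = 68544 mm.
5 intermediate landings contribute 5 × 2000 = 10000 mm.
Top and bottom landings: 2 × 1500 = 3000 mm.
Total = 68544 + 10000 + 3000 = 81544 mm.
= 81.54 m.

81.54 m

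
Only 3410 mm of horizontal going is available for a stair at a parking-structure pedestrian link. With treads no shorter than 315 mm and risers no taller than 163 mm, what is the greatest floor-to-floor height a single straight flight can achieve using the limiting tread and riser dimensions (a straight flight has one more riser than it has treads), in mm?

1793 mm

3410 / 315 = 10.83, so 10 treads fit.
Risers = treads + 1 = 11.
Maximum height = 11 × 163 = 1793 mm.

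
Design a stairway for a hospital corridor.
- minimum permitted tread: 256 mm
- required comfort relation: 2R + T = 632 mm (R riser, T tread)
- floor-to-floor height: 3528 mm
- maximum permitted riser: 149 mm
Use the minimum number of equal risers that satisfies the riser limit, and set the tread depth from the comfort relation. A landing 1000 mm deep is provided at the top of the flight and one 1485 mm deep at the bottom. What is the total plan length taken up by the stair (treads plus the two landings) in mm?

3528 / 149 = 23.678 → round up to 24 risers.
Riser R = 3528 / 24 = 147 mm, within the 149 mm limit.
From 2R + T = 632: T = 632 − 294 = 338 mm.
Treads = 24 − 1 = 23; going = 23 × 338 = 7774 mm.
Add landings: 7774 + 1000 + 1485 = 10259 mm.

10259 mm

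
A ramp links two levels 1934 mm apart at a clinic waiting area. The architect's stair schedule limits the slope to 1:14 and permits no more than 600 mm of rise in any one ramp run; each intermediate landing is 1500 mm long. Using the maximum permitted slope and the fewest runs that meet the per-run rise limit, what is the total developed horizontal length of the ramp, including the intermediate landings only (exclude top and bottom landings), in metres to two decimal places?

1934 / 600 = 3.22, so 4 ramp runs are needed. That means 3 intermediate landings.
Horizontal run for 1934 mm of rise at 1:14 is 1934 × 14 = 27076 mm.
3 intermediate landings contribute 3 × 1500 = 4500 mm.
Total developed length = 27076 + 4500 = 31576 mm.
= 31.58 m.

31.58 m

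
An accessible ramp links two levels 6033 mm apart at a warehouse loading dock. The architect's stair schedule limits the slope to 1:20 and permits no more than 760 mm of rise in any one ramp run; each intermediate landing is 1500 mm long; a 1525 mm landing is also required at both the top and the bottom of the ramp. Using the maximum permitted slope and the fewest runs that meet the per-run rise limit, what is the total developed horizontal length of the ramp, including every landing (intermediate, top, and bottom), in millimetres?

At most 760 each: 6033/760 = 7.94, giving 8 ramp runs. That means 7 intermediate landings.
Ramp run (horizontal) at 1:20: 6033 × 20 = 120660 mm.
7 intermediate landings contribute 7 × 1500 = 10500 mm.
Top and bottom landings: 2 × 1525 = 3050 mm.
Total = 120660 + 10500 + 3050 = 134210 mm.

134210 mm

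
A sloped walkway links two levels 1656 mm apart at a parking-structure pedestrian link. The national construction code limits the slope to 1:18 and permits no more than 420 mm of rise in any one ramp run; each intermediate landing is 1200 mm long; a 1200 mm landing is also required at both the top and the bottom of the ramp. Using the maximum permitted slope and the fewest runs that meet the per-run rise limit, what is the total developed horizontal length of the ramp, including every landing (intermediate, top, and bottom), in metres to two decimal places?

35.81 m

1656 / 420 = 3.943 → round up to 4 ramp runs. That means 3 intermediate landings.
Horizontal run for 1656 mm of rise at 1:18 is 1656 × 18 = 29808 mm.
3 intermediate landings contribute 3 × 1200 = 3600 mm.
Top and bottom landings: 2 × 1200 = 2400 mm.
Total = 29808 + 3600 + 2400 = 35808 mm.
= 35.81 m.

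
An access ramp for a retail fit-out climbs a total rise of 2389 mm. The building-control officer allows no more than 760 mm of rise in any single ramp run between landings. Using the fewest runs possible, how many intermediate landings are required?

2389 / 760 = 3.143 → round up to 4 ramp runs.
4 runs are separated by 3 intermediate landings.

3 intermediate landings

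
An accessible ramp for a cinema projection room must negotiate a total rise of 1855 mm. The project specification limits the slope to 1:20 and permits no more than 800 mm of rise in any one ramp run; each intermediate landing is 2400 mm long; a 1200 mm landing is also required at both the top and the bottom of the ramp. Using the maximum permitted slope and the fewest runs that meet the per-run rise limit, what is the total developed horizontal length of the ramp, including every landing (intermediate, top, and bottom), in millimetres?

44300 mm

⌈1855/800⌉ = 3 ramp runs. That means 2 intermediate landings.
Ramp run (horizontal) at 1:20: 1855 × 20 = 37100 mm.
Intermediate landings: 2 × 2400 = 4800 mm.
Top and bottom landings: 2 × 1200 = 2400 mm.
Total = 37100 + 4800 + 2400 = 44300 mm.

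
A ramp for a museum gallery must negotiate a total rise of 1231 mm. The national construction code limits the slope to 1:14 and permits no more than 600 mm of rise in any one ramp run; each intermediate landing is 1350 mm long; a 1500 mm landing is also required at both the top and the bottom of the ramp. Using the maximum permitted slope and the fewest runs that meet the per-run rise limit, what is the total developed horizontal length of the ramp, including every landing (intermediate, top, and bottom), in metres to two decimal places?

⌈1231/600⌉ = 3 ramp runs. That means 2 intermediate landings.
Ramp run (horizontal) at 1:14: 1231 × 14 = 17234 mm.
2 intermediate landings contribute 2 × 1350 = 2700 mm.
Top and bottom landings: 2 × 1500 = 3000 mm.
Total = 17234 + 2700 + 3000 = 22934 mm.
= 22.93 m.

22.93 m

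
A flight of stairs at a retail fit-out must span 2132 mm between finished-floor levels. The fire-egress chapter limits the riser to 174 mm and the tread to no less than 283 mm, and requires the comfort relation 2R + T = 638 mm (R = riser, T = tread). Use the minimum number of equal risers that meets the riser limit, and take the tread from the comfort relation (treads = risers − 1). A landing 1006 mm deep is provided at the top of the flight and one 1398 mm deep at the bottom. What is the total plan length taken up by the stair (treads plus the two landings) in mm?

6124 mm

2132 / 174 = 12.25, so 13 risers are needed.
Each riser is 2132/13 = 164 mm (≤ 174 mm).
T = 638 − 2·164 = 310 mm, which satisfies the 283 mm minimum.
Treads = 13 − 1 = 12; going = 12 × 310 = 3720 mm.
Enclosure = 3720 + 1006 + 1398 = 6124 mm.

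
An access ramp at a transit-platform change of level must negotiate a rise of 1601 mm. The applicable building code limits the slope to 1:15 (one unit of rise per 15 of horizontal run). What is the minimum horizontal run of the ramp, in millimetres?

Run = rise × 15 = 1601 × 15 = 24015 mm.

24015 mm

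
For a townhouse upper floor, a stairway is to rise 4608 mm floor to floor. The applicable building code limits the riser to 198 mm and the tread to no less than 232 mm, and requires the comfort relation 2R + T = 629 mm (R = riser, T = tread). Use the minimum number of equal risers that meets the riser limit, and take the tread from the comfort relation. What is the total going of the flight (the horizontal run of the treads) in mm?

4608 / 198 = 23.273 → round up to 24 risers.
Riser R = 4608 / 24 = 192 mm, within the 198 mm limit.
T = 629 − 2·192 = 245 mm, which satisfies the 232 mm minimum.
24 risers give 23 treads; going = 23 × 245 = 5635 mm.

5635 mm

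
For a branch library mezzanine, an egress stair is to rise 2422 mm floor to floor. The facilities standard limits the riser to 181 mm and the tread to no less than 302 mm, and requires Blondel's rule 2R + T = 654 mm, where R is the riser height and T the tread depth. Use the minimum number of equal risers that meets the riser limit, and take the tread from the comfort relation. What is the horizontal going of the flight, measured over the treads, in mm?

4004 mm

At most 181 each: 2422/181 = 13.38, giving 14 risers.
Riser R = 2422 / 14 = 173 mm, within the 181 mm limit.
From 2R + T = 654: T = 654 − 346 = 308 mm.
14 risers give 13 treads; going = 13 × 308 = 4004 mm.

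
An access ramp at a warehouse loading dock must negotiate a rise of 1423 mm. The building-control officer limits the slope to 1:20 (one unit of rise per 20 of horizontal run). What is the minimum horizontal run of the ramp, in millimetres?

28460 mm

At 1:20 the run is 20 × 1423 = 28460 mm.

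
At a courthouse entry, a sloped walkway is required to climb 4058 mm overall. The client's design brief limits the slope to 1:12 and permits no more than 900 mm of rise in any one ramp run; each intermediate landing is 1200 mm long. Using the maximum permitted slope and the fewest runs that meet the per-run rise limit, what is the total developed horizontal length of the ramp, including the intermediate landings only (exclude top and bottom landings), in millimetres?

53496 mm

⌈4058/900⌉ = 5 ramp runs. That means 4 intermediate landings.
Horizontal run for 4058 mm of rise at 1:12 is 4058 × 12 = 48696 mm.
Intermediate landings: 4 × 1200 = 4800 mm.
Developed length = 48696 + 4800 = 53496 mm.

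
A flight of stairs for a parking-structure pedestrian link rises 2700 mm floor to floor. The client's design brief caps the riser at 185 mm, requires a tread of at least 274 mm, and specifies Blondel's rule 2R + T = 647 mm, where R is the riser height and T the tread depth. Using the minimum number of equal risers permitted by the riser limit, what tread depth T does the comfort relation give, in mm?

287 mm

2700 / 185 = 14.59, so 15 risers are needed.
R = 2700 ÷ 15 = 180 mm.
T = 647 − 2·180 = 287 mm, which satisfies the 274 mm minimum.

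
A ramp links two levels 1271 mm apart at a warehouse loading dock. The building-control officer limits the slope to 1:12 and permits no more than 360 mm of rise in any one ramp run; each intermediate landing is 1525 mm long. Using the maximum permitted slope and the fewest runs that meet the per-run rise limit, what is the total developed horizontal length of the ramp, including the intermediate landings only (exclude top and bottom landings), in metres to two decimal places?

19.83 m

⌈1271/360⌉ = 4 ramp runs. That means 3 intermediate landings.
Horizontal run for 1271 mm of rise at 1:12 is 1271 × 12 = 15252 mm.
Intermediate landings: 3 × 1525 = 4575 mm.
Developed length = 15252 + 4575 = 19827 mm.
= 19.83 m.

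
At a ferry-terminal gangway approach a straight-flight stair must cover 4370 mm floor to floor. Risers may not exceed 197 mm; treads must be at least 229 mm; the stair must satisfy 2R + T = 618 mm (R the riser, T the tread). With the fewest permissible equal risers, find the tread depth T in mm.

238 mm

4370 / 197 = 22.183 → round up to 23 risers.
R = 4370 ÷ 23 = 190 mm.
Tread T = 618 − 2 × 190 = 238 mm (≥ 229 mm).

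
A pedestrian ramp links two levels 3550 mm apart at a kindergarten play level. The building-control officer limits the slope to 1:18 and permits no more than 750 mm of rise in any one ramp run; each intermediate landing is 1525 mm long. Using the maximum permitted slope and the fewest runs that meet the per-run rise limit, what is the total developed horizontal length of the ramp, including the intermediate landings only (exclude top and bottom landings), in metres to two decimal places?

70.00 m

3550 / 750 = 4.733 → round up to 5 ramp runs. That means 4 intermediate landings.
Horizontal run for 3550 mm of rise at 1:18 is 3550 × 18 = 63900 mm.
Intermediate landings: 4 × 1525 = 6100 mm.
Total developed length = 63900 + 6100 = 70000 mm.
= 70.00 m.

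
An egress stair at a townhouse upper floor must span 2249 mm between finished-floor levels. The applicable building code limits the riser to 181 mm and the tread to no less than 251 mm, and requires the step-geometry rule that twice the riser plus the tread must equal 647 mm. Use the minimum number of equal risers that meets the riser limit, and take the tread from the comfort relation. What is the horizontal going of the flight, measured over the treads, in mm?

2249 / 181 = 12.43, so 13 risers are needed.
Each riser is 2249/13 = 173 mm (≤ 181 mm).
T = 647 − 2·173 = 301 mm, which satisfies the 251 mm minimum.
Treads = 13 − 1 = 12; going = 12 × 301 = 3612 mm.

3612 mm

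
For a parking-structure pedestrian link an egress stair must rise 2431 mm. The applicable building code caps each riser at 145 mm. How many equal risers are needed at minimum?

17 risers

At most 145 each: 2431/145 = 16.77, giving 17 risers.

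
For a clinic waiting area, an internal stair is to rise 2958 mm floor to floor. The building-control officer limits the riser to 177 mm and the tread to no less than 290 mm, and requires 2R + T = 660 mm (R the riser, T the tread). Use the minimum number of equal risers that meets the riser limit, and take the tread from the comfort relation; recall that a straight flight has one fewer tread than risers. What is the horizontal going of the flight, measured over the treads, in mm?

4992 mm

At most 177 each: 2958/177 = 16.71, giving 17 risers.
Each riser is 2958/17 = 174 mm (≤ 177 mm).
From 2R + T = 660: T = 660 − 348 = 312 mm.
Going = (17 − 1) × 312 = 4992 mm.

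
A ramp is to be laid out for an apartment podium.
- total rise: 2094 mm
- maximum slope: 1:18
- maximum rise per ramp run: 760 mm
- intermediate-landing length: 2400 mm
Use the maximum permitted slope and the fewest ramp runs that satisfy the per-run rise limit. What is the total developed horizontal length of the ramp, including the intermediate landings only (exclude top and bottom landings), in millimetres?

42492 mm

At most 760 each: 2094/760 = 2.76, giving 3 ramp runs. That means 2 intermediate landings.
Horizontal run for 2094 mm of rise at 1:18 is 2094 × 18 = 37692 mm.
Intermediate landings: 2 × 2400 = 4800 mm.
Developed length = 37692 + 4800 = 42492 mm.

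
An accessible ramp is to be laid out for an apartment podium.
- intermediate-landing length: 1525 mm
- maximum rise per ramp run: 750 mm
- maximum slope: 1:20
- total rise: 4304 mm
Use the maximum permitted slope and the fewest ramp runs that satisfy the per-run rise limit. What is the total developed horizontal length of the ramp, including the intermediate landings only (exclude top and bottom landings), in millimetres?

93705 mm

⌈4304/750⌉ = 6 ramp runs. That means 5 intermediate landings.
Ramp run (horizontal) at 1:20: 4304 × 20 = 86080 mm.
Intermediate landings: 5 × 1525 = 7625 mm.
Developed length = 86080 + 7625 = 93705 mm.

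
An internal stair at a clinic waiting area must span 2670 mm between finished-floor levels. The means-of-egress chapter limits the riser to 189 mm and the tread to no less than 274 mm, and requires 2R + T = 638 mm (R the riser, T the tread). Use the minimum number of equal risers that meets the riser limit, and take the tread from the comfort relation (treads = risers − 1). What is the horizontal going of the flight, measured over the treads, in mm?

3948 mm

2670 / 189 = 14.13, so 15 risers are needed.
R = 2670 ÷ 15 = 178 mm.
Tread T = 638 − 2 × 178 = 282 mm (≥ 274 mm).
Treads = 15 − 1 = 14; going = 14 × 282 = 3948 mm.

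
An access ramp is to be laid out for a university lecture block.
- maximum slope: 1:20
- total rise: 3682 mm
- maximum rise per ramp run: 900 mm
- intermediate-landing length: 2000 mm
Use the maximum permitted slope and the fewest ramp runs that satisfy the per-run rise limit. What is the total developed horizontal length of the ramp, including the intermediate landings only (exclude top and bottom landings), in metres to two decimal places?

3682 / 900 = 4.091 → round up to 5 ramp runs. That means 4 intermediate landings.
Horizontal run for 3682 mm of rise at 1:20 is 3682 × 20 = 73640 mm.
4 intermediate landings contribute 4 × 2000 = 8000 mm.
Total developed length = 73640 + 8000 = 81640 mm.
= 81.64 m.

81.64 m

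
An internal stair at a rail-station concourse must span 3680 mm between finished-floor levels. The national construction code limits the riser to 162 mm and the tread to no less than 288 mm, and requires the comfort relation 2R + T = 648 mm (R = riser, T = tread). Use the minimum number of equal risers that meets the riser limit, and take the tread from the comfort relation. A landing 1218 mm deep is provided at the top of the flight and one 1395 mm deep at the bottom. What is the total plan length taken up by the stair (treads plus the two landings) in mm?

3680 / 162 = 22.72, so 23 risers are needed.
R = 3680 ÷ 23 = 160 mm.
Tread T = 648 − 2 × 160 = 328 mm (≥ 288 mm).
23 risers give 22 treads; going = 22 × 328 = 7216 mm.
Add landings: 7216 + 1218 + 1395 = 9829 mm.

9829 mm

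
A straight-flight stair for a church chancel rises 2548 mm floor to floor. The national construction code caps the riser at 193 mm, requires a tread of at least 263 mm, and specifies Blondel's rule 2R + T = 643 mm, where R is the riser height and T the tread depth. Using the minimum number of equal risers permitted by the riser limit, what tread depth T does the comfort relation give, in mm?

279 mm

2548 / 193 = 13.20, so 14 risers are needed.
Riser R = 2548 / 14 = 182 mm, within the 193 mm limit.
T = 643 − 2·182 = 279 mm, which satisfies the 263 mm minimum.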